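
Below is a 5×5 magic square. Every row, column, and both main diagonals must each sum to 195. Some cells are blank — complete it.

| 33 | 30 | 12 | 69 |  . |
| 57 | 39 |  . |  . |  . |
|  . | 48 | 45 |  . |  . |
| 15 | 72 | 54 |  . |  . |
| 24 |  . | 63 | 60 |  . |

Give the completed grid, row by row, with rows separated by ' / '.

From row 1, 195 − (33 + 30 + 12 + 69) gives (1,5) = 51.
From column 1, 195 − (33 + 57 + 15 + 24) gives (3,1) = 66.
The remaining cell in column 2 is (5,2) = 195 − 189 = 6.
Using column 3: 12 + 45 + 54 + 63 + ? → (2,3) = 195 − 174 = 21.
Anti-diagonal: 51 + 45 + 72 + 24 + ? = 195, so (2,4) = 3.
Row 2 must total 195; the given cells sum to 120, so (2,5) = 75.
Row 5 needs 195; the known cells sum to 153, so (5,5) = 42.
Main diagonal: 33 + 39 + 45 + 42 + ? = 195, so (4,4) = 36.
Row 4 must total 195; the given cells sum to 177, so (4,5) = 18.
Column 4 must total 195; the given cells sum to 168, so (3,4) = 27.
Column 5 needs 195; the known cells sum to 186, so (3,5) = 9.

33 30 12 69 51 / 57 39 21 3 75 / 66 48 45 27 9 / 15 72 54 36 18 / 24 6 63 60 42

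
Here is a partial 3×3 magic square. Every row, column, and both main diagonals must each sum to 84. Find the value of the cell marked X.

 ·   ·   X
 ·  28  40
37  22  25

The remaining cell in row 2 is (2,1) = 84 − 68 = 16.
Column 1 must total 84; the given cells sum to 53, so (1,1) = 31.
Using column 2: 28 + 22 + ? → (1,2) = 84 − 50 = 34.
The remaining cell in column 3 is (1,3) = 84 − 65 = 19.

19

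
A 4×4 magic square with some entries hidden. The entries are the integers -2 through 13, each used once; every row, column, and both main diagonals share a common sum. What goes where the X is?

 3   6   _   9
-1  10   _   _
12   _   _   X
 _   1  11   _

The entries are -2 through 13, which sum to 88, so each line sums to 88/4 = 22.
Row 1: 3 + 6 + 9 + ? = 22, so (1,3) = 4.
From column 1, 22 − (3 + (-1) + 12) gives (4,1) = 8.
Column 2: 6 + 10 + 1 + ? = 22, so (3,2) = 5.
From anti-diagonal, 22 − (9 + 5 + 8) gives (2,3) = 0.
Row 2: -1 + 10 + 0 + ? = 22, so (2,4) = 13.
From row 4, 22 − (8 + 1 + 11) gives (4,4) = 2.
The remaining cell in column 3 is (3,3) = 22 − 15 = 7.
Column 4 must total 22; the given cells sum to 24, so (3,4) = -2.

-2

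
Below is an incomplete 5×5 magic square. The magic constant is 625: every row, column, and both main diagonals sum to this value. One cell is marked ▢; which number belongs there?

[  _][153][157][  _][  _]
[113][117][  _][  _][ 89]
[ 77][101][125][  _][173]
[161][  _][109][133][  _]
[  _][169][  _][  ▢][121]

The remaining cell in row 3 is (3,4) = 625 − 476 = 149.
Using column 2: 153 + 117 + 101 + 169 + ? → (4,2) = 625 − 540 = 85.
From main diagonal, 625 − (117 + 125 + 133 + 121) gives (1,1) = 129.
The remaining cell in row 4 is (4,5) = 625 − 488 = 137.
From column 1, 625 − (129 + 113 + 77 + 161) gives (5,1) = 145.
Using column 5: 89 + 173 + 137 + 121 + ? → (1,5) = 625 − 520 = 105.
Anti-diagonal: 105 + 125 + 85 + 145 + ? = 625, so (2,4) = 165.
Row 1: 129 + 153 + 157 + 105 + ? = 625, so (1,4) = 81.
Using row 2: 113 + 117 + 165 + 89 + ? → (2,3) = 625 − 484 = 141.
Column 3 must total 625; the given cells sum to 532, so (5,3) = 93.
Column 4 needs 625; the known cells sum to 528, so (5,4) = 97.

97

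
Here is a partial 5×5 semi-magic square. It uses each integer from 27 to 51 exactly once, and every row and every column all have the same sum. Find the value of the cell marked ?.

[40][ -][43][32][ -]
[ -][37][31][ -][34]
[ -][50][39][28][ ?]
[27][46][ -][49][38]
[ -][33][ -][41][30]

42

The entries are 27 through 51, which sum to 975, so each line sums to 975/5 = 195.
From row 4, 195 − (27 + 46 + 49 + 38) gives (4,3) = 35.
Column 2 must total 195; the given cells sum to 166, so (1,2) = 29.
Using column 3: 43 + 31 + 39 + 35 + ? → (5,3) = 195 − 148 = 47.
Column 4: 32 + 28 + 49 + 41 + ? = 195, so (2,4) = 45.
From row 1, 195 − (40 + 29 + 43 + 32) gives (1,5) = 51.
Row 2: 37 + 31 + 45 + 34 + ? = 195, so (2,1) = 48.
From row 5, 195 − (33 + 47 + 41 + 30) gives (5,1) = 44.
The remaining cell in column 1 is (3,1) = 195 − 159 = 36.
Using column 5: 51 + 34 + 38 + 30 + ? → (3,5) = 195 − 153 = 42.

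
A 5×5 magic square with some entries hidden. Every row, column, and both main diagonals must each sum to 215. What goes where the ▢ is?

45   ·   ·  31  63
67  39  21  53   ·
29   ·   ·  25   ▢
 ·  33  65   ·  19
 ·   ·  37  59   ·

Row 2 must total 215; the given cells sum to 180, so (2,5) = 35.
The remaining cell in column 4 is (4,4) = 215 − 168 = 47.
From row 4, 215 − (33 + 65 + 47 + 19) gives (4,1) = 51.
From column 1, 215 − (45 + 67 + 29 + 51) gives (5,1) = 23.
Anti-diagonal must total 215; the given cells sum to 172, so (3,3) = 43.
Column 3 must total 215; the given cells sum to 166, so (1,3) = 49.
From main diagonal, 215 − (45 + 39 + 43 + 47) gives (5,5) = 41.
Row 1 needs 215; the known cells sum to 188, so (1,2) = 27.
From row 5, 215 − (23 + 37 + 59 + 41) gives (5,2) = 55.
Using column 2: 27 + 39 + 33 + 55 + ? → (3,2) = 215 − 154 = 61.
Column 5: 63 + 35 + 19 + 41 + ? = 215, so (3,5) = 57.

57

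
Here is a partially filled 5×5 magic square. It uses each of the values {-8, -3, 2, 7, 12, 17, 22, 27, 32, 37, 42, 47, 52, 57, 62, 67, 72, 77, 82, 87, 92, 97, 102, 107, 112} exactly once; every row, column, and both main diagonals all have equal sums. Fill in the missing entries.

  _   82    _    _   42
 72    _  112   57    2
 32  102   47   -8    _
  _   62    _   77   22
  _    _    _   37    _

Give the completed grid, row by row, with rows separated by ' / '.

12 82 27 97 42 / 72 17 112 57 2 / 32 102 47 -8 87 / 92 62 7 77 22 / 52 -3 67 37 107

The 25 entries sum to 1300, so each line sums to 1300/5 = 260.
Row 2 must total 260; the given cells sum to 243, so (2,2) = 17.
From row 3, 260 − (32 + 102 + 47 + (-8)) gives (3,5) = 87.
Using column 2: 82 + 17 + 102 + 62 + ? → (5,2) = 260 − 263 = -3.
Using column 4: 57 + (-8) + 77 + 37 + ? → (1,4) = 260 − 163 = 97.
The remaining cell in column 5 is (5,5) = 260 − 153 = 107.
Main diagonal must total 260; the given cells sum to 248, so (1,1) = 12.
Anti-diagonal must total 260; the given cells sum to 208, so (5,1) = 52.
Row 1: 12 + 82 + 97 + 42 + ? = 260, so (1,3) = 27.
Using row 5: 52 + (-3) + 37 + 107 + ? → (5,3) = 260 − 193 = 67.
From column 1, 260 − (12 + 72 + 32 + 52) gives (4,1) = 92.
The remaining cell in column 3 is (4,3) = 260 − 253 = 7.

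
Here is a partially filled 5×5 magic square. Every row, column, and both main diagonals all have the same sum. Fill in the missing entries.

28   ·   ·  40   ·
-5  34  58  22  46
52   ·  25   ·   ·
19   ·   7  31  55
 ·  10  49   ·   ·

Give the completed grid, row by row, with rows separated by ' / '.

Row 2 is already complete: -5 + 34 + 58 + 22 + 46 = 155, so that is the magic constant.
From row 4, 155 − (19 + 7 + 31 + 55) gives (4,2) = 43.
The remaining cell in column 1 is (5,1) = 155 − 94 = 61.
The remaining cell in column 3 is (1,3) = 155 − 139 = 16.
Using main diagonal: 28 + 34 + 25 + 31 + ? → (5,5) = 155 − 118 = 37.
The remaining cell in anti-diagonal is (1,5) = 155 − 151 = 4.
Row 1 must total 155; the given cells sum to 88, so (1,2) = 67.
Row 5 must total 155; the given cells sum to 157, so (5,4) = -2.
The remaining cell in column 2 is (3,2) = 155 − 154 = 1.
Column 4: 40 + 22 + 31 + (-2) + ? = 155, so (3,4) = 64.
Column 5: 4 + 46 + 55 + 37 + ? = 155, so (3,5) = 13.

28 67 16 40 4 / -5 34 58 22 46 / 52 1 25 64 13 / 19 43 7 31 55 / 61 10 49 -2 37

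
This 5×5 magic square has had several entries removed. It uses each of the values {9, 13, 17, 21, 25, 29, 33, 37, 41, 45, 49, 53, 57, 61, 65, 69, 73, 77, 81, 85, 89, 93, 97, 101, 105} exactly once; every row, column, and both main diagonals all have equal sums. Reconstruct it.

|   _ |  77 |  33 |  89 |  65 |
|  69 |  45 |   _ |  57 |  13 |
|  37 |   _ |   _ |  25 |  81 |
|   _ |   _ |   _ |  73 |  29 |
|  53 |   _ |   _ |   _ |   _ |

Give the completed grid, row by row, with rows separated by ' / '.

The 25 entries sum to 1425, so each line sums to 1425/5 = 285.
Using row 1: 77 + 33 + 89 + 65 + ? → (1,1) = 285 − 264 = 21.
Row 2: 69 + 45 + 57 + 13 + ? = 285, so (2,3) = 101.
Using column 1: 21 + 69 + 37 + 53 + ? → (4,1) = 285 − 180 = 105.
The remaining cell in column 4 is (5,4) = 285 − 244 = 41.
Column 5 needs 285; the known cells sum to 188, so (5,5) = 97.
Main diagonal must total 285; the given cells sum to 236, so (3,3) = 49.
The remaining cell in anti-diagonal is (4,2) = 285 − 224 = 61.
Row 3 needs 285; the known cells sum to 192, so (3,2) = 93.
Row 4 needs 285; the known cells sum to 268, so (4,3) = 17.
Column 2 needs 285; the known cells sum to 276, so (5,2) = 9.
Column 3: 33 + 101 + 49 + 17 + ? = 285, so (5,3) = 85.

21 77 33 89 65 / 69 45 101 57 13 / 37 93 49 25 81 / 105 61 17 73 29 / 53 9 85 41 97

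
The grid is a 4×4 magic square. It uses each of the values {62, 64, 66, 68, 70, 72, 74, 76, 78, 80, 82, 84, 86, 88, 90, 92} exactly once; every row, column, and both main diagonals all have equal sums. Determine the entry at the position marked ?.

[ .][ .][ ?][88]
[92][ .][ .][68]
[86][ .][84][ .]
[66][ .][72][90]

The 16 entries sum to 1232, so each line sums to 1232/4 = 308.
Row 4 needs 308; the known cells sum to 228, so (4,2) = 80.
The remaining cell in column 1 is (1,1) = 308 − 244 = 64.
Column 4: 88 + 68 + 90 + ? = 308, so (3,4) = 62.
The remaining cell in main diagonal is (2,2) = 308 − 238 = 70.
From row 2, 308 − (92 + 70 + 68) gives (2,3) = 78.
Row 3 needs 308; the known cells sum to 232, so (3,2) = 76.
From column 2, 308 − (70 + 76 + 80) gives (1,2) = 82.
The remaining cell in column 3 is (1,3) = 308 − 234 = 74.

74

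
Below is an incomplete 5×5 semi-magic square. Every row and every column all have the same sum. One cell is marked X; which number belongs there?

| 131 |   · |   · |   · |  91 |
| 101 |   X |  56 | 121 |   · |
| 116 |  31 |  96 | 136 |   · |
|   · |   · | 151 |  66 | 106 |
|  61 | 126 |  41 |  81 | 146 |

Row 5 is complete and sums to 455; that is the magic constant.
The remaining cell in row 3 is (3,5) = 455 − 379 = 76.
Column 1 needs 455; the known cells sum to 409, so (4,1) = 46.
Column 3 needs 455; the known cells sum to 344, so (1,3) = 111.
Using column 4: 121 + 136 + 66 + 81 + ? → (1,4) = 455 − 404 = 51.
From column 5, 455 − (91 + 76 + 106 + 146) gives (2,5) = 36.
Using row 1: 131 + 111 + 51 + 91 + ? → (1,2) = 455 − 384 = 71.
Using row 2: 101 + 56 + 121 + 36 + ? → (2,2) = 455 − 314 = 141.

141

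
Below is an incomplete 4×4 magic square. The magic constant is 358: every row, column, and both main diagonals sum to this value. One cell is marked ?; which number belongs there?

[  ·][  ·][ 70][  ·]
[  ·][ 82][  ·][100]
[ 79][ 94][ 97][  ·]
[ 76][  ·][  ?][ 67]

106

Row 3 must total 358; the given cells sum to 270, so (3,4) = 88.
The remaining cell in column 4 is (1,4) = 358 − 255 = 103.
The remaining cell in main diagonal is (1,1) = 358 − 246 = 112.
Using anti-diagonal: 103 + 94 + 76 + ? → (2,3) = 358 − 273 = 85.
From row 1, 358 − (112 + 70 + 103) gives (1,2) = 73.
Row 2 needs 358; the known cells sum to 267, so (2,1) = 91.
From column 2, 358 − (73 + 82 + 94) gives (4,2) = 109.
Column 3: 70 + 85 + 97 + ? = 358, so (4,3) = 106.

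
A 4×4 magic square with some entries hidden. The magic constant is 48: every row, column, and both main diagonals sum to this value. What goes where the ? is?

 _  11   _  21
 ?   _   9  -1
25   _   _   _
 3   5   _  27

The remaining cell in row 4 is (4,3) = 48 − 35 = 13.
Column 4 needs 48; the known cells sum to 47, so (3,4) = 1.
Anti-diagonal needs 48; the known cells sum to 33, so (3,2) = 15.
Row 3 must total 48; the given cells sum to 41, so (3,3) = 7.
Column 2 must total 48; the given cells sum to 31, so (2,2) = 17.
Using column 3: 9 + 7 + 13 + ? → (1,3) = 48 − 29 = 19.
Using main diagonal: 17 + 7 + 27 + ? → (1,1) = 48 − 51 = -3.
Using row 2: 17 + 9 + (-1) + ? → (2,1) = 48 − 25 = 23.

23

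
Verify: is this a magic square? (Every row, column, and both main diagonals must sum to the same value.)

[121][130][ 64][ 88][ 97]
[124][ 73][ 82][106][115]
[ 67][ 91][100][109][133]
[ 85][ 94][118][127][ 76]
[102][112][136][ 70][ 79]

Row 1: 121 + 130 + 64 + 88 + 97 = 500.
Row 2: 124 + 73 + 82 + 106 + 115 = 500.
Row 3: 67 + 91 + 100 + 109 + 133 = 500.
Row 4: 85 + 94 + 118 + 127 + 76 = 500.
Row 5: 102 + 112 + 136 + 70 + 79 = 499.
Column 1: 121 + 124 + 67 + 85 + 102 = 499.
Column 2: 130 + 73 + 91 + 94 + 112 = 500.
Column 3: 64 + 82 + 100 + 118 + 136 = 500.
Column 4: 88 + 106 + 109 + 127 + 70 = 500.
Column 5: 97 + 115 + 133 + 76 + 79 = 500.
Main diagonal: 121 + 73 + 100 + 127 + 79 = 500.
Anti-diagonal: 97 + 106 + 100 + 94 + 102 = 499.

No — column 1 sums to 499 but row 2 sums to 500.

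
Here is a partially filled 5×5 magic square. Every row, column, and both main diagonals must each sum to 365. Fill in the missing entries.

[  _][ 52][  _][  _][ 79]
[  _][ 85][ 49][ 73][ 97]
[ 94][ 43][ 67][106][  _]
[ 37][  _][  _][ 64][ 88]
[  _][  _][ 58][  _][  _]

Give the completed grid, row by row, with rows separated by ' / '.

Row 2 must total 365; the given cells sum to 304, so (2,1) = 61.
From row 3, 365 − (94 + 43 + 67 + 106) gives (3,5) = 55.
From column 5, 365 − (79 + 97 + 55 + 88) gives (5,5) = 46.
Using main diagonal: 85 + 67 + 64 + 46 + ? → (1,1) = 365 − 262 = 103.
Column 1 needs 365; the known cells sum to 295, so (5,1) = 70.
Anti-diagonal needs 365; the known cells sum to 289, so (4,2) = 76.
Row 4 must total 365; the given cells sum to 265, so (4,3) = 100.
From column 2, 365 − (52 + 85 + 43 + 76) gives (5,2) = 109.
Column 3 must total 365; the given cells sum to 274, so (1,3) = 91.
From row 1, 365 − (103 + 52 + 91 + 79) gives (1,4) = 40.
Using row 5: 70 + 109 + 58 + 46 + ? → (5,4) = 365 − 283 = 82.

103 52 91 40 79 / 61 85 49 73 97 / 94 43 67 106 55 / 37 76 100 64 88 / 70 109 58 82 46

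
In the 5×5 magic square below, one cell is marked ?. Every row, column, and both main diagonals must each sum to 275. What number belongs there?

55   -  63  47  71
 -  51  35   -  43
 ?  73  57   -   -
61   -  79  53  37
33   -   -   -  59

Row 1 must total 275; the given cells sum to 236, so (1,2) = 39.
Row 4: 61 + 79 + 53 + 37 + ? = 275, so (4,2) = 45.
The remaining cell in column 2 is (5,2) = 275 − 208 = 67.
Column 3: 63 + 35 + 57 + 79 + ? = 275, so (5,3) = 41.
The remaining cell in column 5 is (3,5) = 275 − 210 = 65.
Anti-diagonal needs 275; the known cells sum to 206, so (2,4) = 69.
From row 2, 275 − (51 + 35 + 69 + 43) gives (2,1) = 77.
The remaining cell in row 5 is (5,4) = 275 − 200 = 75.
Using column 1: 55 + 77 + 61 + 33 + ? → (3,1) = 275 − 226 = 49.

49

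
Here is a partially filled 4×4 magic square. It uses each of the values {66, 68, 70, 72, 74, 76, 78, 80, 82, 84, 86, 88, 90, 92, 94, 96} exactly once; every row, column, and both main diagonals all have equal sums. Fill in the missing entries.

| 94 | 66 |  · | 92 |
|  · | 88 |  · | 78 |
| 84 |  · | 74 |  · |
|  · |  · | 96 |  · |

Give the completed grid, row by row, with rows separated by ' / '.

94 66 72 92 / 76 88 82 78 / 84 80 74 86 / 70 90 96 68

The 16 entries sum to 1296, so each line sums to 1296/4 = 324.
Row 1: 94 + 66 + 92 + ? = 324, so (1,3) = 72.
From column 3, 324 − (72 + 74 + 96) gives (2,3) = 82.
Main diagonal must total 324; the given cells sum to 256, so (4,4) = 68.
From row 2, 324 − (88 + 82 + 78) gives (2,1) = 76.
Using column 1: 94 + 76 + 84 + ? → (4,1) = 324 − 254 = 70.
Column 4: 92 + 78 + 68 + ? = 324, so (3,4) = 86.
The remaining cell in anti-diagonal is (3,2) = 324 − 244 = 80.
Row 4 needs 324; the known cells sum to 234, so (4,2) = 90.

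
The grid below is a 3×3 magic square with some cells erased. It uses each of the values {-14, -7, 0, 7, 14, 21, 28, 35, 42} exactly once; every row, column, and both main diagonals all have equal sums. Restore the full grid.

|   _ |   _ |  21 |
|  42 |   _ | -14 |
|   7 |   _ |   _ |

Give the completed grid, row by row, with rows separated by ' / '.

The 9 entries sum to 126, so each line sums to 126/3 = 42.
Row 2 needs 42; the known cells sum to 28, so (2,2) = 14.
Column 1 needs 42; the known cells sum to 49, so (1,1) = -7.
Column 3 must total 42; the given cells sum to 7, so (3,3) = 35.
Row 1 needs 42; the known cells sum to 14, so (1,2) = 28.
The remaining cell in row 3 is (3,2) = 42 − 42 = 0.

-7 28 21 / 42 14 -14 / 7 0 35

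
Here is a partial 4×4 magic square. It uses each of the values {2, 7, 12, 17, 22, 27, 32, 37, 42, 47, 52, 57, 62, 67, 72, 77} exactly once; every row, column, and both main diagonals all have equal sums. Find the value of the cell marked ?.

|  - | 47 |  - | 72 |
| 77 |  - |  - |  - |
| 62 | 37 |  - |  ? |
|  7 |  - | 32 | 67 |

2

The 16 entries sum to 632, so each line sums to 632/4 = 158.
Row 4 must total 158; the given cells sum to 106, so (4,2) = 52.
Column 1 must total 158; the given cells sum to 146, so (1,1) = 12.
The remaining cell in column 2 is (2,2) = 158 − 136 = 22.
Main diagonal: 12 + 22 + 67 + ? = 158, so (3,3) = 57.
Anti-diagonal must total 158; the given cells sum to 116, so (2,3) = 42.
Row 1 must total 158; the given cells sum to 131, so (1,3) = 27.
From row 2, 158 − (77 + 22 + 42) gives (2,4) = 17.
Row 3 needs 158; the known cells sum to 156, so (3,4) = 2.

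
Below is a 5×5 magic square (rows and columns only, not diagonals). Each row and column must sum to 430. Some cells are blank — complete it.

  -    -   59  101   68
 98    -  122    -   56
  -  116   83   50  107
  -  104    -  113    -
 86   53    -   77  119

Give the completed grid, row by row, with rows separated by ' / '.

110 92 59 101 68 / 98 65 122 89 56 / 74 116 83 50 107 / 62 104 71 113 80 / 86 53 95 77 119

Row 3: 116 + 83 + 50 + 107 + ? = 430, so (3,1) = 74.
From row 5, 430 − (86 + 53 + 77 + 119) gives (5,3) = 95.
Column 3 must total 430; the given cells sum to 359, so (4,3) = 71.
The remaining cell in column 4 is (2,4) = 430 − 341 = 89.
Using column 5: 68 + 56 + 107 + 119 + ? → (4,5) = 430 − 350 = 80.
Row 2 needs 430; the known cells sum to 365, so (2,2) = 65.
Using row 4: 104 + 71 + 113 + 80 + ? → (4,1) = 430 − 368 = 62.
Column 1 must total 430; the given cells sum to 320, so (1,1) = 110.
From column 2, 430 − (65 + 116 + 104 + 53) gives (1,2) = 92.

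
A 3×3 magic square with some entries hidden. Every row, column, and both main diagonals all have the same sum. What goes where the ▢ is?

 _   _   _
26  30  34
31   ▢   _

32

Row 2 is complete and sums to 90; that is the magic constant.
Column 1 must total 90; the given cells sum to 57, so (1,1) = 33.
The remaining cell in main diagonal is (3,3) = 90 − 63 = 27.
Anti-diagonal must total 90; the given cells sum to 61, so (1,3) = 29.
Row 1: 33 + 29 + ? = 90, so (1,2) = 28.
From row 3, 90 − (31 + 27) gives (3,2) = 32.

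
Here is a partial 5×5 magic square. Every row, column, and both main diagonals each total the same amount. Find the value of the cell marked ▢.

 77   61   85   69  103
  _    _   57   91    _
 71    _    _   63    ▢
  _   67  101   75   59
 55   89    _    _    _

87

Row 1 is complete and sums to 395; that is the magic constant.
Row 4 needs 395; the known cells sum to 302, so (4,1) = 93.
Using column 1: 77 + 71 + 93 + 55 + ? → (2,1) = 395 − 296 = 99.
Column 4 needs 395; the known cells sum to 298, so (5,4) = 97.
From anti-diagonal, 395 − (103 + 91 + 67 + 55) gives (3,3) = 79.
Using column 3: 85 + 57 + 79 + 101 + ? → (5,3) = 395 − 322 = 73.
Row 5 needs 395; the known cells sum to 314, so (5,5) = 81.
Main diagonal: 77 + 79 + 75 + 81 + ? = 395, so (2,2) = 83.
Using row 2: 99 + 83 + 57 + 91 + ? → (2,5) = 395 − 330 = 65.
The remaining cell in column 2 is (3,2) = 395 − 300 = 95.
Column 5 needs 395; the known cells sum to 308, so (3,5) = 87.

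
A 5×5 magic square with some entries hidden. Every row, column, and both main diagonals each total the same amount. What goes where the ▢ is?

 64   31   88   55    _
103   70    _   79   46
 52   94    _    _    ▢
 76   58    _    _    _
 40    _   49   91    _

Column 1 is complete and sums to 335; that is the magic constant.
From row 1, 335 − (64 + 31 + 88 + 55) gives (1,5) = 97.
Row 2: 103 + 70 + 79 + 46 + ? = 335, so (2,3) = 37.
From column 2, 335 − (31 + 70 + 94 + 58) gives (5,2) = 82.
From anti-diagonal, 335 − (97 + 79 + 58 + 40) gives (3,3) = 61.
Using row 5: 40 + 82 + 49 + 91 + ? → (5,5) = 335 − 262 = 73.
From column 3, 335 − (88 + 37 + 61 + 49) gives (4,3) = 100.
Main diagonal needs 335; the known cells sum to 268, so (4,4) = 67.
Row 4: 76 + 58 + 100 + 67 + ? = 335, so (4,5) = 34.
Column 4 must total 335; the given cells sum to 292, so (3,4) = 43.
Column 5: 97 + 46 + 34 + 73 + ? = 335, so (3,5) = 85.

85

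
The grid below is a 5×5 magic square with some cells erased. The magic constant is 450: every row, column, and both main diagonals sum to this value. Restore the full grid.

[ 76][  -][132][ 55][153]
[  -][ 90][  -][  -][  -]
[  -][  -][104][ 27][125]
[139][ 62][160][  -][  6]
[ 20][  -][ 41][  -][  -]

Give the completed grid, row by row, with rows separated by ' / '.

Row 1 must total 450; the given cells sum to 416, so (1,2) = 34.
From row 4, 450 − (139 + 62 + 160 + 6) gives (4,4) = 83.
Column 3 needs 450; the known cells sum to 437, so (2,3) = 13.
Main diagonal must total 450; the given cells sum to 353, so (5,5) = 97.
Anti-diagonal must total 450; the given cells sum to 339, so (2,4) = 111.
Column 4 needs 450; the known cells sum to 276, so (5,4) = 174.
Column 5 must total 450; the given cells sum to 381, so (2,5) = 69.
Row 2: 90 + 13 + 111 + 69 + ? = 450, so (2,1) = 167.
Row 5 must total 450; the given cells sum to 332, so (5,2) = 118.
Column 1: 76 + 167 + 139 + 20 + ? = 450, so (3,1) = 48.
From column 2, 450 − (34 + 90 + 62 + 118) gives (3,2) = 146.

76 34 132 55 153 / 167 90 13 111 69 / 48 146 104 27 125 / 139 62 160 83 6 / 20 118 41 174 97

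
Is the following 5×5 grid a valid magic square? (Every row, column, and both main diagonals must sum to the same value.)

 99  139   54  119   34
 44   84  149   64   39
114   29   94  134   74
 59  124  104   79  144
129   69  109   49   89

No — row 2 sums to 380 but row 5 sums to 445.

Row 1: 99 + 139 + 54 + 119 + 34 = 445.
Row 2: 44 + 84 + 149 + 64 + 39 = 380.
Row 3: 114 + 29 + 94 + 134 + 74 = 445.
Row 4: 59 + 124 + 104 + 79 + 144 = 510.
Row 5: 129 + 69 + 109 + 49 + 89 = 445.
Column 1: 99 + 44 + 114 + 59 + 129 = 445.
Column 2: 139 + 84 + 29 + 124 + 69 = 445.
Column 3: 54 + 149 + 94 + 104 + 109 = 510.
Column 4: 119 + 64 + 134 + 79 + 49 = 445.
Column 5: 34 + 39 + 74 + 144 + 89 = 380.
Main diagonal: 99 + 84 + 94 + 79 + 89 = 445.
Anti-diagonal: 34 + 64 + 94 + 124 + 129 = 445.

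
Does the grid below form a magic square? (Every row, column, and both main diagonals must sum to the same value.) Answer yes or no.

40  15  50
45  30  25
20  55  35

Row 1: 40 + 15 + 50 = 105.
Row 2: 45 + 30 + 25 = 100.
Row 3: 20 + 55 + 35 = 110.
Column 1: 40 + 45 + 20 = 105.
Column 2: 15 + 30 + 55 = 100.
Column 3: 50 + 25 + 35 = 110.
Main diagonal: 40 + 30 + 35 = 105.
Anti-diagonal: 50 + 30 + 20 = 100.

No — row 3 sums to 110 but row 1 sums to 105.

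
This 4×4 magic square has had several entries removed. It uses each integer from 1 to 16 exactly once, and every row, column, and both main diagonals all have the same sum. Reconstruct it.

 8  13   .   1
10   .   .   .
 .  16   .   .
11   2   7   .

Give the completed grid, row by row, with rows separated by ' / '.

8 13 12 1 / 10 3 6 15 / 5 16 9 4 / 11 2 7 14

The entries are 1 through 16, which sum to 136, so each line sums to 136/4 = 34.
From row 1, 34 − (8 + 13 + 1) gives (1,3) = 12.
The remaining cell in row 4 is (4,4) = 34 − 20 = 14.
Column 1 needs 34; the known cells sum to 29, so (3,1) = 5.
Column 2 needs 34; the known cells sum to 31, so (2,2) = 3.
Main diagonal must total 34; the given cells sum to 25, so (3,3) = 9.
Using anti-diagonal: 1 + 16 + 11 + ? → (2,3) = 34 − 28 = 6.
Row 2 needs 34; the known cells sum to 19, so (2,4) = 15.
From row 3, 34 − (5 + 16 + 9) gives (3,4) = 4.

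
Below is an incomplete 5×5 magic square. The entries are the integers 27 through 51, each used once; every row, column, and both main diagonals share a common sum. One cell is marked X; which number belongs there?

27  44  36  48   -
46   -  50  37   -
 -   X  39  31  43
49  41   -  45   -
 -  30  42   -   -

The entries are 27 through 51, which sum to 975, so each line sums to 975/5 = 195.
Row 1 needs 195; the known cells sum to 155, so (1,5) = 40.
The remaining cell in column 3 is (4,3) = 195 − 167 = 28.
Column 4: 48 + 37 + 31 + 45 + ? = 195, so (5,4) = 34.
Anti-diagonal needs 195; the known cells sum to 157, so (5,1) = 38.
The remaining cell in row 4 is (4,5) = 195 − 163 = 32.
From row 5, 195 − (38 + 30 + 42 + 34) gives (5,5) = 51.
Column 1: 27 + 46 + 49 + 38 + ? = 195, so (3,1) = 35.
From column 5, 195 − (40 + 43 + 32 + 51) gives (2,5) = 29.
Main diagonal needs 195; the known cells sum to 162, so (2,2) = 33.
From row 3, 195 − (35 + 39 + 31 + 43) gives (3,2) = 47.

47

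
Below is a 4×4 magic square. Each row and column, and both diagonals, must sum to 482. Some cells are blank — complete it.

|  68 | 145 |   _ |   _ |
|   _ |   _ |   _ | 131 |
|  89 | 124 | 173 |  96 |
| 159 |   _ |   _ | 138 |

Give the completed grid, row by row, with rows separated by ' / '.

68 145 152 117 / 166 103 82 131 / 89 124 173 96 / 159 110 75 138

Column 1 needs 482; the known cells sum to 316, so (2,1) = 166.
From column 4, 482 − (131 + 96 + 138) gives (1,4) = 117.
Main diagonal: 68 + 173 + 138 + ? = 482, so (2,2) = 103.
Anti-diagonal: 117 + 124 + 159 + ? = 482, so (2,3) = 82.
Using row 1: 68 + 145 + 117 + ? → (1,3) = 482 − 330 = 152.
From column 2, 482 − (145 + 103 + 124) gives (4,2) = 110.
Column 3 must total 482; the given cells sum to 407, so (4,3) = 75.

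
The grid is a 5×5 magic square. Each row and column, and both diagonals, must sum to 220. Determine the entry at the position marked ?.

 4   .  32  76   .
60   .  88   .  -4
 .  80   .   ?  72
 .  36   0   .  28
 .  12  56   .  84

8

From column 3, 220 − (32 + 88 + 0 + 56) gives (3,3) = 44.
From column 5, 220 − (-4 + 72 + 28 + 84) gives (1,5) = 40.
From row 1, 220 − (4 + 32 + 76 + 40) gives (1,2) = 68.
Using column 2: 68 + 80 + 36 + 12 + ? → (2,2) = 220 − 196 = 24.
Main diagonal must total 220; the given cells sum to 156, so (4,4) = 64.
Using row 2: 60 + 24 + 88 + (-4) + ? → (2,4) = 220 − 168 = 52.
From row 4, 220 − (36 + 0 + 64 + 28) gives (4,1) = 92.
Anti-diagonal: 40 + 52 + 44 + 36 + ? = 220, so (5,1) = 48.
Using row 5: 48 + 12 + 56 + 84 + ? → (5,4) = 220 − 200 = 20.
From column 1, 220 − (4 + 60 + 92 + 48) gives (3,1) = 16.
Column 4: 76 + 52 + 64 + 20 + ? = 220, so (3,4) = 8.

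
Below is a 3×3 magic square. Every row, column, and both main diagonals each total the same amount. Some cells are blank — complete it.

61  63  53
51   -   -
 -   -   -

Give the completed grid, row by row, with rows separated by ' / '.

Row 1 is already complete: 61 + 63 + 53 = 177, so that is the magic constant.
Using column 1: 61 + 51 + ? → (3,1) = 177 − 112 = 65.
The remaining cell in anti-diagonal is (2,2) = 177 − 118 = 59.
The remaining cell in row 2 is (2,3) = 177 − 110 = 67.
The remaining cell in column 2 is (3,2) = 177 − 122 = 55.
Column 3 needs 177; the known cells sum to 120, so (3,3) = 57.

61 63 53 / 51 59 67 / 65 55 57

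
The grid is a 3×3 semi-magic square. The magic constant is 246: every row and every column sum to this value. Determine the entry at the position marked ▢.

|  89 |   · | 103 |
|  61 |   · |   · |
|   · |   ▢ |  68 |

Row 1 needs 246; the known cells sum to 192, so (1,2) = 54.
The remaining cell in column 1 is (3,1) = 246 − 150 = 96.
Column 3 needs 246; the known cells sum to 171, so (2,3) = 75.
From row 2, 246 − (61 + 75) gives (2,2) = 110.
Using row 3: 96 + 68 + ? → (3,2) = 246 − 164 = 82.

82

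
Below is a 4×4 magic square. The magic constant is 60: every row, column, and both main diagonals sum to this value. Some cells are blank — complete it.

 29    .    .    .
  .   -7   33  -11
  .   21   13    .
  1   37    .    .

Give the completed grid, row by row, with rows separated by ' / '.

29 9 17 5 / 45 -7 33 -11 / -15 21 13 41 / 1 37 -3 25

Using row 2: -7 + 33 + (-11) + ? → (2,1) = 60 − 15 = 45.
Column 1 must total 60; the given cells sum to 75, so (3,1) = -15.
The remaining cell in column 2 is (1,2) = 60 − 51 = 9.
Main diagonal must total 60; the given cells sum to 35, so (4,4) = 25.
From anti-diagonal, 60 − (33 + 21 + 1) gives (1,4) = 5.
The remaining cell in row 1 is (1,3) = 60 − 43 = 17.
From row 3, 60 − (-15 + 21 + 13) gives (3,4) = 41.
Using row 4: 1 + 37 + 25 + ? → (4,3) = 60 − 63 = -3.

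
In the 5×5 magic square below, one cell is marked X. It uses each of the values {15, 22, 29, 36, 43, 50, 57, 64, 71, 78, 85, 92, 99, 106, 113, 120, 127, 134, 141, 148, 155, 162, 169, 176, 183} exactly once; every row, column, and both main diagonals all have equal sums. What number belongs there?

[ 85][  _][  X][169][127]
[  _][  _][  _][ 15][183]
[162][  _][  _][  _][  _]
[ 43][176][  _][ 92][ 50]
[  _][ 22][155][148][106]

36

The 25 entries sum to 2475, so each line sums to 2475/5 = 495.
Row 4 needs 495; the known cells sum to 361, so (4,3) = 134.
Row 5: 22 + 155 + 148 + 106 + ? = 495, so (5,1) = 64.
Column 1: 85 + 162 + 43 + 64 + ? = 495, so (2,1) = 141.
Column 4: 169 + 15 + 92 + 148 + ? = 495, so (3,4) = 71.
The remaining cell in column 5 is (3,5) = 495 − 466 = 29.
The remaining cell in anti-diagonal is (3,3) = 495 − 382 = 113.
Row 3 needs 495; the known cells sum to 375, so (3,2) = 120.
Using main diagonal: 85 + 113 + 92 + 106 + ? → (2,2) = 495 − 396 = 99.
The remaining cell in row 2 is (2,3) = 495 − 438 = 57.
Column 2: 99 + 120 + 176 + 22 + ? = 495, so (1,2) = 78.
Column 3 must total 495; the given cells sum to 459, so (1,3) = 36.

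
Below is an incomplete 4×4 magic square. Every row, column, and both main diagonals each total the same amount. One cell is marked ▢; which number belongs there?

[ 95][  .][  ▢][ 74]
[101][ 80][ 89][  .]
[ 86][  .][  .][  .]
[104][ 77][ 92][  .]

107

Column 1 is complete and sums to 386; that is the magic constant.
The remaining cell in row 2 is (2,4) = 386 − 270 = 116.
Using row 4: 104 + 77 + 92 + ? → (4,4) = 386 − 273 = 113.
Using column 4: 74 + 116 + 113 + ? → (3,4) = 386 − 303 = 83.
The remaining cell in main diagonal is (3,3) = 386 − 288 = 98.
Anti-diagonal: 74 + 89 + 104 + ? = 386, so (3,2) = 119.
Column 2 needs 386; the known cells sum to 276, so (1,2) = 110.
Column 3: 89 + 98 + 92 + ? = 386, so (1,3) = 107.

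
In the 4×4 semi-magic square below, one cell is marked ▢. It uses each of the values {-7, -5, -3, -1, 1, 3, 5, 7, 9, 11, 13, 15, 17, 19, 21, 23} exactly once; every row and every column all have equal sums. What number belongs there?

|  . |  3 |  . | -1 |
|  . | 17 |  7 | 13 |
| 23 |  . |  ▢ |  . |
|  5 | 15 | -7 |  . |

11

The 16 entries sum to 128, so each line sums to 128/4 = 32.
From row 2, 32 − (17 + 7 + 13) gives (2,1) = -5.
Row 4 needs 32; the known cells sum to 13, so (4,4) = 19.
Using column 1: -5 + 23 + 5 + ? → (1,1) = 32 − 23 = 9.
From column 2, 32 − (3 + 17 + 15) gives (3,2) = -3.
Column 4 needs 32; the known cells sum to 31, so (3,4) = 1.
From row 1, 32 − (9 + 3 + (-1)) gives (1,3) = 21.
The remaining cell in row 3 is (3,3) = 32 − 21 = 11.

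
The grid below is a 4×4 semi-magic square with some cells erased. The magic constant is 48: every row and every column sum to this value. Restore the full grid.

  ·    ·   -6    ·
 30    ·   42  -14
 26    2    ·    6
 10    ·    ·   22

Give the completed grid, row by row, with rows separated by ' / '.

-18 38 -6 34 / 30 -10 42 -14 / 26 2 14 6 / 10 18 -2 22

The remaining cell in row 2 is (2,2) = 48 − 58 = -10.
Row 3 needs 48; the known cells sum to 34, so (3,3) = 14.
Column 1 must total 48; the given cells sum to 66, so (1,1) = -18.
Column 3 must total 48; the given cells sum to 50, so (4,3) = -2.
From column 4, 48 − (-14 + 6 + 22) gives (1,4) = 34.
Row 1 needs 48; the known cells sum to 10, so (1,2) = 38.
Row 4: 10 + (-2) + 22 + ? = 48, so (4,2) = 18.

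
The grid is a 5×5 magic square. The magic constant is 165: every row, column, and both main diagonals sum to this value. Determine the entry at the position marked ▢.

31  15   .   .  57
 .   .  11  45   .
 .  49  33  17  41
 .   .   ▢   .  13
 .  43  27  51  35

55

Using row 3: 49 + 33 + 17 + 41 + ? → (3,1) = 165 − 140 = 25.
Row 5: 43 + 27 + 51 + 35 + ? = 165, so (5,1) = 9.
Column 5 must total 165; the given cells sum to 146, so (2,5) = 19.
Using anti-diagonal: 57 + 45 + 33 + 9 + ? → (4,2) = 165 − 144 = 21.
Column 2 needs 165; the known cells sum to 128, so (2,2) = 37.
Main diagonal: 31 + 37 + 33 + 35 + ? = 165, so (4,4) = 29.
The remaining cell in row 2 is (2,1) = 165 − 112 = 53.
The remaining cell in column 1 is (4,1) = 165 − 118 = 47.
The remaining cell in column 4 is (1,4) = 165 − 142 = 23.
Using row 1: 31 + 15 + 23 + 57 + ? → (1,3) = 165 − 126 = 39.
The remaining cell in row 4 is (4,3) = 165 − 110 = 55.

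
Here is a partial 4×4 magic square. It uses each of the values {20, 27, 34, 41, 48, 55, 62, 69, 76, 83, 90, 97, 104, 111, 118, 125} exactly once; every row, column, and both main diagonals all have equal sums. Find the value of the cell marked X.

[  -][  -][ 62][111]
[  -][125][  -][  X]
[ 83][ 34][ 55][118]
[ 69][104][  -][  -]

The 16 entries sum to 1160, so each line sums to 1160/4 = 290.
Column 2: 125 + 34 + 104 + ? = 290, so (1,2) = 27.
From anti-diagonal, 290 − (111 + 34 + 69) gives (2,3) = 76.
Row 1 needs 290; the known cells sum to 200, so (1,1) = 90.
Column 1: 90 + 83 + 69 + ? = 290, so (2,1) = 48.
The remaining cell in column 3 is (4,3) = 290 − 193 = 97.
The remaining cell in main diagonal is (4,4) = 290 − 270 = 20.
Row 2 must total 290; the given cells sum to 249, so (2,4) = 41.

41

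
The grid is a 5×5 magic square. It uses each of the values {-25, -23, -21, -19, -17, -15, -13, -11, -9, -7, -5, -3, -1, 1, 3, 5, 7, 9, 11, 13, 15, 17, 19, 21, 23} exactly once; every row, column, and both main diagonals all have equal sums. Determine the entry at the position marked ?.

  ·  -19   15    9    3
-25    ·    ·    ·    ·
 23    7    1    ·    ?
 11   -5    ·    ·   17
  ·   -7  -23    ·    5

The 25 entries sum to -25, so each line sums to -25/5 = -5.
Row 1 needs -5; the known cells sum to 8, so (1,1) = -13.
Column 1 must total -5; the given cells sum to -4, so (5,1) = -1.
Column 2: -19 + 7 + (-5) + (-7) + ? = -5, so (2,2) = 19.
Main diagonal needs -5; the known cells sum to 12, so (4,4) = -17.
The remaining cell in anti-diagonal is (2,4) = -5 − (-2) = -3.
The remaining cell in row 4 is (4,3) = -5 − 6 = -11.
From row 5, -5 − (-1 + (-7) + (-23) + 5) gives (5,4) = 21.
Using column 3: 15 + 1 + (-11) + (-23) + ? → (2,3) = -5 − (-18) = 13.
Column 4 must total -5; the given cells sum to 10, so (3,4) = -15.
Row 2 must total -5; the given cells sum to 4, so (2,5) = -9.
From row 3, -5 − (23 + 7 + 1 + (-15)) gives (3,5) = -21.

-21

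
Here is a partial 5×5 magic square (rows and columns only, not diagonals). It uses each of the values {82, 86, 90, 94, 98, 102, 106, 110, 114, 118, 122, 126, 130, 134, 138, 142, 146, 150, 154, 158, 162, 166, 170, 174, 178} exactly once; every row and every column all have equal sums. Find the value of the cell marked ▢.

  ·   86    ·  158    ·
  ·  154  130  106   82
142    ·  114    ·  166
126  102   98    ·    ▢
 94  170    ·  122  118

150

The 25 entries sum to 3250, so each line sums to 3250/5 = 650.
From row 2, 650 − (154 + 130 + 106 + 82) gives (2,1) = 178.
The remaining cell in row 5 is (5,3) = 650 − 504 = 146.
Column 1: 178 + 142 + 126 + 94 + ? = 650, so (1,1) = 110.
Column 2 must total 650; the given cells sum to 512, so (3,2) = 138.
Column 3 must total 650; the given cells sum to 488, so (1,3) = 162.
From row 1, 650 − (110 + 86 + 162 + 158) gives (1,5) = 134.
Row 3 must total 650; the given cells sum to 560, so (3,4) = 90.
From column 4, 650 − (158 + 106 + 90 + 122) gives (4,4) = 174.
From column 5, 650 − (134 + 82 + 166 + 118) gives (4,5) = 150.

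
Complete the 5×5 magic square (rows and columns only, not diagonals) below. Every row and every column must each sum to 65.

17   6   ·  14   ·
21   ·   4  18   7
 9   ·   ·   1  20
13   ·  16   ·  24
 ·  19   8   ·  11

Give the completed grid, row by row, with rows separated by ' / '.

Row 2 must total 65; the given cells sum to 50, so (2,2) = 15.
Column 1 must total 65; the given cells sum to 60, so (5,1) = 5.
Column 5 needs 65; the known cells sum to 62, so (1,5) = 3.
Row 1: 17 + 6 + 14 + 3 + ? = 65, so (1,3) = 25.
The remaining cell in row 5 is (5,4) = 65 − 43 = 22.
The remaining cell in column 3 is (3,3) = 65 − 53 = 12.
Column 4 needs 65; the known cells sum to 55, so (4,4) = 10.
The remaining cell in row 3 is (3,2) = 65 − 42 = 23.
The remaining cell in row 4 is (4,2) = 65 − 63 = 2.

17 6 25 14 3 / 21 15 4 18 7 / 9 23 12 1 20 / 13 2 16 10 24 / 5 19 8 22 11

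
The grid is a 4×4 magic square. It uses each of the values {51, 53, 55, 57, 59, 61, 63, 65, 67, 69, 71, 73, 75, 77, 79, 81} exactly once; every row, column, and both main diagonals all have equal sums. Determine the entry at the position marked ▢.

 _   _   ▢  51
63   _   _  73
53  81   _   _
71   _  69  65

The 16 entries sum to 1056, so each line sums to 1056/4 = 264.
The remaining cell in row 4 is (4,2) = 264 − 205 = 59.
From column 1, 264 − (63 + 53 + 71) gives (1,1) = 77.
The remaining cell in column 4 is (3,4) = 264 − 189 = 75.
Anti-diagonal needs 264; the known cells sum to 203, so (2,3) = 61.
From row 2, 264 − (63 + 61 + 73) gives (2,2) = 67.
Row 3 needs 264; the known cells sum to 209, so (3,3) = 55.
Column 2: 67 + 81 + 59 + ? = 264, so (1,2) = 57.
Using column 3: 61 + 55 + 69 + ? → (1,3) = 264 − 185 = 79.

79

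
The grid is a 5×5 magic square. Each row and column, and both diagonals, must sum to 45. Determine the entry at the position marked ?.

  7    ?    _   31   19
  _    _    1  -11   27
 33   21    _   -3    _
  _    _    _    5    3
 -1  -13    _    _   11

Column 4: 31 + (-11) + (-3) + 5 + ? = 45, so (5,4) = 23.
Column 5 must total 45; the given cells sum to 60, so (3,5) = -15.
The remaining cell in row 3 is (3,3) = 45 − 36 = 9.
Row 5: -1 + (-13) + 23 + 11 + ? = 45, so (5,3) = 25.
Main diagonal must total 45; the given cells sum to 32, so (2,2) = 13.
The remaining cell in anti-diagonal is (4,2) = 45 − 16 = 29.
Row 2 needs 45; the known cells sum to 30, so (2,1) = 15.
Column 1 must total 45; the given cells sum to 54, so (4,1) = -9.
From column 2, 45 − (13 + 21 + 29 + (-13)) gives (1,2) = -5.

-5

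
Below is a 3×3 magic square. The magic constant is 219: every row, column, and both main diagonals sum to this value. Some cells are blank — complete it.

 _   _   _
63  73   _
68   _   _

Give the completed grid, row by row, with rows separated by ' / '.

88 53 78 / 63 73 83 / 68 93 58

Using row 2: 63 + 73 + ? → (2,3) = 219 − 136 = 83.
Column 1 must total 219; the given cells sum to 131, so (1,1) = 88.
From main diagonal, 219 − (88 + 73) gives (3,3) = 58.
The remaining cell in anti-diagonal is (1,3) = 219 − 141 = 78.
From row 1, 219 − (88 + 78) gives (1,2) = 53.
Row 3 needs 219; the known cells sum to 126, so (3,2) = 93.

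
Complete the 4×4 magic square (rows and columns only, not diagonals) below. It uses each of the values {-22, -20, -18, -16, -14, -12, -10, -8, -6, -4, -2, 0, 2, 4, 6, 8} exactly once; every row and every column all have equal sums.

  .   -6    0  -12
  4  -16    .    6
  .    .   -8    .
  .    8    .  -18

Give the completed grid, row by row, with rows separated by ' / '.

-10 -6 0 -12 / 4 -16 -22 6 / -2 -14 -8 -4 / -20 8 2 -18

The 16 entries sum to -112, so each line sums to -112/4 = -28.
Row 1: -6 + 0 + (-12) + ? = -28, so (1,1) = -10.
Row 2 needs -28; the known cells sum to -6, so (2,3) = -22.
Column 2: -6 + (-16) + 8 + ? = -28, so (3,2) = -14.
Using column 3: 0 + (-22) + (-8) + ? → (4,3) = -28 − (-30) = 2.
The remaining cell in column 4 is (3,4) = -28 − (-24) = -4.
The remaining cell in row 3 is (3,1) = -28 − (-26) = -2.
Row 4 needs -28; the known cells sum to -8, so (4,1) = -20.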